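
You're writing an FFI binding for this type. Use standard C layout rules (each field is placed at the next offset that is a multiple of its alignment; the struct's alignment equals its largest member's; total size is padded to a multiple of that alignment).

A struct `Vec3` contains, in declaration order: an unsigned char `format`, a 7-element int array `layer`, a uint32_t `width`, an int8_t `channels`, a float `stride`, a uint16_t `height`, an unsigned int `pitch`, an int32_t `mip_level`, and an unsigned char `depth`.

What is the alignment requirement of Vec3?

4

member alignments: format=1, layer=4, width=4, channels=1, stride=4, height=2, pitch=4, mip_level=4, depth=1
max = 4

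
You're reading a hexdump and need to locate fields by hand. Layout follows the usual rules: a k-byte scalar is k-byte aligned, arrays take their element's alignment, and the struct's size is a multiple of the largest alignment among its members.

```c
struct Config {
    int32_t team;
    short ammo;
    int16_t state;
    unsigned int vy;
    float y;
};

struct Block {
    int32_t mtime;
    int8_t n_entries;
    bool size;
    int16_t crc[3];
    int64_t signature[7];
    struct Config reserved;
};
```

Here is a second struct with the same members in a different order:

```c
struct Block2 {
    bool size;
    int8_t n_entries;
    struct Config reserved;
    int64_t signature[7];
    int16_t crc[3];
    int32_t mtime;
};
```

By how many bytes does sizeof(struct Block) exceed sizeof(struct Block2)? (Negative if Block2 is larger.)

Config: @0: team [4B, align 4] → 4; @4: ammo [2B, align 2] → 6; @6: state [2B, align 2] → 8; @8: vy [4B, align 4] → 12; @12: y [4B, align 4] → 16; size 16, align 4
@0: mtime [4B, align 4] → 4
@4: n_entries [1B, align 1] → 5
@5: size [1B, align 1] → 6
@6: crc [6B, align 2] → 12
+4 pad (align 8)
@16: signature [56B, align 8] → 72
@72: reserved [16B, align 4] → 88
size 88, align 8
— Block2 —
@0: size [1B, align 1] → 1
@1: n_entries [1B, align 1] → 2
+2 pad (align 4)
@4: reserved [16B, align 4] → 20
+4 pad (align 8)
@24: signature [56B, align 8] → 80
@80: crc [6B, align 2] → 86
+2 pad (align 4)
@88: mtime [4B, align 4] → 92
+4 tail pad (align 8)
size 96, align 8
88 − 96 = -8

-8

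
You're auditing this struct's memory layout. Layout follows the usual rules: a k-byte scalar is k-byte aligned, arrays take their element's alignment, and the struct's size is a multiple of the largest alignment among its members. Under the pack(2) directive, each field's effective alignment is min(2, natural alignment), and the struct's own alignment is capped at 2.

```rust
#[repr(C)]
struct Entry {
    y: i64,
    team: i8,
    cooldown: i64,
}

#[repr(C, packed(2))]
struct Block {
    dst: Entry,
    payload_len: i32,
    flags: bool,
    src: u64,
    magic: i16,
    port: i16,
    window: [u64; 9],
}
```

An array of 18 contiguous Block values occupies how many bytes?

Entry: y at 0 (size 8, align 8) → ends 8; team at 8 (size 1, align 1) → ends 9; pad 7 to align 8 for cooldown; cooldown at 16 (size 8, align 8) → ends 24; total 24 bytes, alignment 8
dst at 0 (size 24, align 2) → ends 24
payload_len at 24 (size 4, align 2) → ends 28
flags at 28 (size 1, align 1) → ends 29
pad 1 to align 2 for src
src at 30 (size 8, align 2) → ends 38
magic at 38 (size 2, align 2) → ends 40
port at 40 (size 2, align 2) → ends 42
window at 42 (size 72, align 2) → ends 114
total 114 bytes, alignment 2
array of 18: 18 × 114 = 2052

2052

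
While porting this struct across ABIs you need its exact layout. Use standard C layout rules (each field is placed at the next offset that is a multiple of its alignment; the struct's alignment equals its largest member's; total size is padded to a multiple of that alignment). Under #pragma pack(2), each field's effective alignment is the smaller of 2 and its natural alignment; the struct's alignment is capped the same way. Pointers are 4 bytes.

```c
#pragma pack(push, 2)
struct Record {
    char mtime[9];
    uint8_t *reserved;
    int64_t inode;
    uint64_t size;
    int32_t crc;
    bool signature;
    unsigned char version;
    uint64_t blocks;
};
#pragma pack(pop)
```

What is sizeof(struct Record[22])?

968

0..9  mtime  (9B, 1-aligned)
9..10  -- padding (1B)
10..14  reserved  (4B, 2-aligned)
14..22  inode  (8B, 2-aligned)
22..30  size  (8B, 2-aligned)
30..34  crc  (4B, 2-aligned)
34..35  signature  (1B, 1-aligned)
35..36  version  (1B, 1-aligned)
36..44  blocks  (8B, 2-aligned)
sizeof = 44, alignof = 2
array of 22: 22 × 44 = 968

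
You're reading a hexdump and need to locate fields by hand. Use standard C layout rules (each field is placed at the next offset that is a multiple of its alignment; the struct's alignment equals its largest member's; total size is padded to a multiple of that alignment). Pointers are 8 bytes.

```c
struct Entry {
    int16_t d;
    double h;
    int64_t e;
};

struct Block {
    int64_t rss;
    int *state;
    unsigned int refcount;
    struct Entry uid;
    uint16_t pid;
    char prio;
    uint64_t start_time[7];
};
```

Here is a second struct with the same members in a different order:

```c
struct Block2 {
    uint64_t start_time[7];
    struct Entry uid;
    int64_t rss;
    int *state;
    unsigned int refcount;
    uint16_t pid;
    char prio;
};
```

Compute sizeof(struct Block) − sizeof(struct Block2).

Entry: @0: d [2B, align 2] → 2; +6 pad (align 8); @8: h [8B, align 8] → 16; @16: e [8B, align 8] → 24; size 24, align 8
@0: rss [8B, align 8] → 8
@8: state [8B, align 8] → 16
@16: refcount [4B, align 4] → 20
+4 pad (align 8)
@24: uid [24B, align 8] → 48
@48: pid [2B, align 2] → 50
@50: prio [1B, align 1] → 51
+5 pad (align 8)
@56: start_time [56B, align 8] → 112
size 112, align 8
— Block2 —
@0: start_time [56B, align 8] → 56
@56: uid [24B, align 8] → 80
@80: rss [8B, align 8] → 88
@88: state [8B, align 8] → 96
@96: refcount [4B, align 4] → 100
@100: pid [2B, align 2] → 102
@102: prio [1B, align 1] → 103
+1 tail pad (align 8)
size 104, align 8
112 − 104 = 8

8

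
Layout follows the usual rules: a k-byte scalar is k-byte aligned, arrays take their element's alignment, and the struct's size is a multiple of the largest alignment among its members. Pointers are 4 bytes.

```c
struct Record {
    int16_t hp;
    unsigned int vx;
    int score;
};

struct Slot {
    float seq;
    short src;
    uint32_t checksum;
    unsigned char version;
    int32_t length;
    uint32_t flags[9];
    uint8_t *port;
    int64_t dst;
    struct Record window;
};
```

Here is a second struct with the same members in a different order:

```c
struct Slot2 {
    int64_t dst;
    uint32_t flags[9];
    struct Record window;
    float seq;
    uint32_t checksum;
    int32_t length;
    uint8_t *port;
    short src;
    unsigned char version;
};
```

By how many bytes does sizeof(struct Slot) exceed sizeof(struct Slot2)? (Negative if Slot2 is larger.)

8

Record: hp at 0 (size 2, align 2) → ends 2; pad 2 to align 4 for vx; vx at 4 (size 4, align 4) → ends 8; score at 8 (size 4, align 4) → ends 12; total 12 bytes, alignment 4
seq at 0 (size 4, align 4) → ends 4
src at 4 (size 2, align 2) → ends 6
pad 2 to align 4 for checksum
checksum at 8 (size 4, align 4) → ends 12
version at 12 (size 1, align 1) → ends 13
pad 3 to align 4 for length
length at 16 (size 4, align 4) → ends 20
flags at 20 (size 36, align 4) → ends 56
port at 56 (size 4, align 4) → ends 60
pad 4 to align 8 for dst
dst at 64 (size 8, align 8) → ends 72
window at 72 (size 12, align 4) → ends 84
tail pad 4 to reach multiple of 8
total 88 bytes, alignment 8
— Slot2 —
dst at 0 (size 8, align 8) → ends 8
flags at 8 (size 36, align 4) → ends 44
window at 44 (size 12, align 4) → ends 56
seq at 56 (size 4, align 4) → ends 60
checksum at 60 (size 4, align 4) → ends 64
length at 64 (size 4, align 4) → ends 68
port at 68 (size 4, align 4) → ends 72
src at 72 (size 2, align 2) → ends 74
version at 74 (size 1, align 1) → ends 75
tail pad 5 to reach multiple of 8
total 80 bytes, alignment 8
88 − 80 = 8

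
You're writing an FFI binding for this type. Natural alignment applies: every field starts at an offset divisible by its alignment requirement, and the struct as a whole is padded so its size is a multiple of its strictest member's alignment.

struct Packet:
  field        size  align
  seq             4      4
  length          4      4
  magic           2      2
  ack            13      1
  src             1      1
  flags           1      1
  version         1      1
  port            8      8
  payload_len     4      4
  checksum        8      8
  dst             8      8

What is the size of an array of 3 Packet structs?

192

@0: seq [4B, align 4] → 4
@4: length [4B, align 4] → 8
@8: magic [2B, align 2] → 10
@10: ack [13B, align 1] → 23
@23: src [1B, align 1] → 24
@24: flags [1B, align 1] → 25
@25: version [1B, align 1] → 26
+6 pad (align 8)
@32: port [8B, align 8] → 40
@40: payload_len [4B, align 4] → 44
+4 pad (align 8)
@48: checksum [8B, align 8] → 56
@56: dst [8B, align 8] → 64
size 64, align 8
array of 3: 3 × 64 = 192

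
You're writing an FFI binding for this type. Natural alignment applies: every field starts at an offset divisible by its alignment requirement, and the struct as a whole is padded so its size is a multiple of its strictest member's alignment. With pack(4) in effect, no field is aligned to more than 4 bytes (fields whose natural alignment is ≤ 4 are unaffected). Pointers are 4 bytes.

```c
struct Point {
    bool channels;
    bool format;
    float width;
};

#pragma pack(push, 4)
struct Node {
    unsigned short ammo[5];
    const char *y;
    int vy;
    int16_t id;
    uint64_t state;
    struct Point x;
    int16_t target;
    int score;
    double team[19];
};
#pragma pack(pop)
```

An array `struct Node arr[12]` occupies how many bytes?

2400

Point: 0..1  channels  (1B, 1-aligned); 1..2  format  (1B, 1-aligned); 2..4  -- padding (2B); 4..8  width  (4B, 4-aligned); sizeof = 8, alignof = 4
0..10  ammo  (10B, 2-aligned)
10..12  -- padding (2B)
12..16  y  (4B, 4-aligned)
16..20  vy  (4B, 4-aligned)
20..22  id  (2B, 2-aligned)
22..24  -- padding (2B)
24..32  state  (8B, 4-aligned)
32..40  x  (8B, 4-aligned)
40..42  target  (2B, 2-aligned)
42..44  -- padding (2B)
44..48  score  (4B, 4-aligned)
48..200  team  (152B, 4-aligned)
sizeof = 200, alignof = 4
array of 12: 12 × 200 = 2400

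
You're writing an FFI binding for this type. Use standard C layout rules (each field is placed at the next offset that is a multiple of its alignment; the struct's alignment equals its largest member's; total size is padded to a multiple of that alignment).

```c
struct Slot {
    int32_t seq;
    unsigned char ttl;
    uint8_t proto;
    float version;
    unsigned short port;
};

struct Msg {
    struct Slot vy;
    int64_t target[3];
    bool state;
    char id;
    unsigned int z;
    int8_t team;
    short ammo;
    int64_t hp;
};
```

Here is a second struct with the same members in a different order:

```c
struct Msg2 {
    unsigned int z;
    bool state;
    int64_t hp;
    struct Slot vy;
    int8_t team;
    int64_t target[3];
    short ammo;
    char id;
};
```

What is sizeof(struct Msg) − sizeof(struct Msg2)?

-8

Slot: 0..4  seq  (4B, 4-aligned); 4..5  ttl  (1B, 1-aligned); 5..6  proto  (1B, 1-aligned); 6..8  -- padding (2B); 8..12  version  (4B, 4-aligned); 12..14  port  (2B, 2-aligned); 14..16  -- tail padding (2B); sizeof = 16, alignof = 4
0..16  vy  (16B, 4-aligned)
16..40  target  (24B, 8-aligned)
40..41  state  (1B, 1-aligned)
41..42  id  (1B, 1-aligned)
42..44  -- padding (2B)
44..48  z  (4B, 4-aligned)
48..49  team  (1B, 1-aligned)
49..50  -- padding (1B)
50..52  ammo  (2B, 2-aligned)
52..56  -- padding (4B)
56..64  hp  (8B, 8-aligned)
sizeof = 64, alignof = 8
— Msg2 —
0..4  z  (4B, 4-aligned)
4..5  state  (1B, 1-aligned)
5..8  -- padding (3B)
8..16  hp  (8B, 8-aligned)
16..32  vy  (16B, 4-aligned)
32..33  team  (1B, 1-aligned)
33..40  -- padding (7B)
40..64  target  (24B, 8-aligned)
64..66  ammo  (2B, 2-aligned)
66..67  id  (1B, 1-aligned)
67..72  -- tail padding (5B)
sizeof = 72, alignof = 8
64 − 72 = -8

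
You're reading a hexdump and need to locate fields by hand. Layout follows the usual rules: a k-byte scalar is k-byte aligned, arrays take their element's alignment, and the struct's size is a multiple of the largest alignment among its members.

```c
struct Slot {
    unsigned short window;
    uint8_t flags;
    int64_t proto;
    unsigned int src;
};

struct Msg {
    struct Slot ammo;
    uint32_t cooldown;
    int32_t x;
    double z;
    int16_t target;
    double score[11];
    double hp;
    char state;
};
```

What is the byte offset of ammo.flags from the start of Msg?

2

Slot: window at 0 (size 2, align 2) → ends 2; flags at 2 (size 1, align 1) → ends 3; pad 5 to align 8 for proto; proto at 8 (size 8, align 8) → ends 16; src at 16 (size 4, align 4) → ends 20; tail pad 4 to reach multiple of 8; total 24 bytes, alignment 8
ammo at 0 (size 24, align 8) → ends 24
within Slot: flags at 2
0 + 2 = 2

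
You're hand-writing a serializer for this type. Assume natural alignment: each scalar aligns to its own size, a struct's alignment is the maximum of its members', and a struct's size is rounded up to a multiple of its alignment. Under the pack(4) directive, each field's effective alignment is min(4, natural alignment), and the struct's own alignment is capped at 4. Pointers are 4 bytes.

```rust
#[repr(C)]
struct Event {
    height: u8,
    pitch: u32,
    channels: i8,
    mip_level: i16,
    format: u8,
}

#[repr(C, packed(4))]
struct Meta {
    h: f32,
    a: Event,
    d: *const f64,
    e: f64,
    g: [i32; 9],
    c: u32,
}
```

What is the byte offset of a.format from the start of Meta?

16

Event: 0..1  height  (1B, 1-aligned); 1..4  -- padding (3B); 4..8  pitch  (4B, 4-aligned); 8..9  channels  (1B, 1-aligned); 9..10  -- padding (1B); 10..12  mip_level  (2B, 2-aligned); 12..13  format  (1B, 1-aligned); 13..16  -- tail padding (3B); sizeof = 16, alignof = 4
0..4  h  (4B, 4-aligned)
4..20  a  (16B, 4-aligned)
within Event: format at 12
4 + 12 = 16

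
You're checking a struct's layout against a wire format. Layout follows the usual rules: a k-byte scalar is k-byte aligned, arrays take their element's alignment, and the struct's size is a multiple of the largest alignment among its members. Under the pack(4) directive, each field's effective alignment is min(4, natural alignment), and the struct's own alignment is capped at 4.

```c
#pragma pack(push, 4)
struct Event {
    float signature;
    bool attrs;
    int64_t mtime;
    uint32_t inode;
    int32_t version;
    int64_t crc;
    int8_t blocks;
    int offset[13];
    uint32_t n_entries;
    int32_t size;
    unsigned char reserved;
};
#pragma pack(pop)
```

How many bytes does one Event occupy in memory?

@0: signature [4B, align 4] → 4
@4: attrs [1B, align 1] → 5
+3 pad (align 4)
@8: mtime [8B, align 4] → 16
@16: inode [4B, align 4] → 20
@20: version [4B, align 4] → 24
@24: crc [8B, align 4] → 32
@32: blocks [1B, align 1] → 33
+3 pad (align 4)
@36: offset [52B, align 4] → 88
@88: n_entries [4B, align 4] → 92
@92: size [4B, align 4] → 96
@96: reserved [1B, align 1] → 97
+3 tail pad (align 4)
size 100, align 4

100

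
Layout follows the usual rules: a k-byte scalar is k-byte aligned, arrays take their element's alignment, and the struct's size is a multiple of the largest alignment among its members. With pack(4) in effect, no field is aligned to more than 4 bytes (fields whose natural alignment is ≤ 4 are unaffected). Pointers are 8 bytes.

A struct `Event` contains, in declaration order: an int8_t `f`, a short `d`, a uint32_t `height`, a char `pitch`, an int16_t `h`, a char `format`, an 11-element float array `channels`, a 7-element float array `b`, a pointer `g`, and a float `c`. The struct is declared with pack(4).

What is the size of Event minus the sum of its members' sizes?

0..1  f  (1B, 1-aligned)
1..2  -- padding (1B)
2..4  d  (2B, 2-aligned)
4..8  height  (4B, 4-aligned)
8..9  pitch  (1B, 1-aligned)
9..10  -- padding (1B)
10..12  h  (2B, 2-aligned)
12..13  format  (1B, 1-aligned)
13..16  -- padding (3B)
16..60  channels  (44B, 4-aligned)
60..88  b  (28B, 4-aligned)
88..96  g  (8B, 4-aligned)
96..100  c  (4B, 4-aligned)
sizeof = 100, alignof = 4
data bytes 95, size 100 → padding 5

5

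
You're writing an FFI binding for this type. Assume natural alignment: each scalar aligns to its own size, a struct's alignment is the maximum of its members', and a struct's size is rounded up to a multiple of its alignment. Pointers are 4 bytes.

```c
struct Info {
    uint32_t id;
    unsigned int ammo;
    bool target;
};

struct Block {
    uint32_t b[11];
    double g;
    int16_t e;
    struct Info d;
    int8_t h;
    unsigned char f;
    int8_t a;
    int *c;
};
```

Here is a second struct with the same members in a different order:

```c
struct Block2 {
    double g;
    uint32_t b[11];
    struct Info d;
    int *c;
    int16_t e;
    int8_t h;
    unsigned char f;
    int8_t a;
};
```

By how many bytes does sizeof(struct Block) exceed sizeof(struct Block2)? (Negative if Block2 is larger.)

0

Info: id at 0 (size 4, align 4) → ends 4; ammo at 4 (size 4, align 4) → ends 8; target at 8 (size 1, align 1) → ends 9; tail pad 3 to reach multiple of 4; total 12 bytes, alignment 4
b at 0 (size 44, align 4) → ends 44
pad 4 to align 8 for g
g at 48 (size 8, align 8) → ends 56
e at 56 (size 2, align 2) → ends 58
pad 2 to align 4 for d
d at 60 (size 12, align 4) → ends 72
h at 72 (size 1, align 1) → ends 73
f at 73 (size 1, align 1) → ends 74
a at 74 (size 1, align 1) → ends 75
pad 1 to align 4 for c
c at 76 (size 4, align 4) → ends 80
total 80 bytes, alignment 8
— Block2 —
g at 0 (size 8, align 8) → ends 8
b at 8 (size 44, align 4) → ends 52
d at 52 (size 12, align 4) → ends 64
c at 64 (size 4, align 4) → ends 68
e at 68 (size 2, align 2) → ends 70
h at 70 (size 1, align 1) → ends 71
f at 71 (size 1, align 1) → ends 72
a at 72 (size 1, align 1) → ends 73
tail pad 7 to reach multiple of 8
total 80 bytes, alignment 8
80 − 80 = 0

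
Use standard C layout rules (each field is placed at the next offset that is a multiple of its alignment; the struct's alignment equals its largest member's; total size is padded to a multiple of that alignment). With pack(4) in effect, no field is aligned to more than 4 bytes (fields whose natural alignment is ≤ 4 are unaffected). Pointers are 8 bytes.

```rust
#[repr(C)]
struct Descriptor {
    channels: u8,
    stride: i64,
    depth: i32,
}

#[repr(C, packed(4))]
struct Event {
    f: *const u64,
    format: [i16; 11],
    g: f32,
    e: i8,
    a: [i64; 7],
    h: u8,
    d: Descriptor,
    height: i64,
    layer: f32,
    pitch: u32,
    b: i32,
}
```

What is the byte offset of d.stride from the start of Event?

108

Descriptor: channels at 0 (size 1, align 1) → ends 1; pad 7 to align 8 for stride; stride at 8 (size 8, align 8) → ends 16; depth at 16 (size 4, align 4) → ends 20; tail pad 4 to reach multiple of 8; total 24 bytes, alignment 8
f at 0 (size 8, align 4) → ends 8
format at 8 (size 22, align 2) → ends 30
pad 2 to align 4 for g
g at 32 (size 4, align 4) → ends 36
e at 36 (size 1, align 1) → ends 37
pad 3 to align 4 for a
a at 40 (size 56, align 4) → ends 96
h at 96 (size 1, align 1) → ends 97
pad 3 to align 4 for d
d at 100 (size 24, align 4) → ends 124
within Descriptor: stride at 8
100 + 8 = 108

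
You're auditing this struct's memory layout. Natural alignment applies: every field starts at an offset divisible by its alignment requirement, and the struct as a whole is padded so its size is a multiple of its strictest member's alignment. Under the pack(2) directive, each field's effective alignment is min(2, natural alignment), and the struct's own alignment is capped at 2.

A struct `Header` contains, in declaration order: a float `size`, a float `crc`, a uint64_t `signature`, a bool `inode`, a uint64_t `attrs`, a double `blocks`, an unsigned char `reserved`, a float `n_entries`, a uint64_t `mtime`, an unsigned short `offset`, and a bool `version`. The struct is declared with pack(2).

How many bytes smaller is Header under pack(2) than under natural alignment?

12

natural layout:
  @0: size [4B, align 4] → 4
  @4: crc [4B, align 4] → 8
  @8: signature [8B, align 8] → 16
  @16: inode [1B, align 1] → 17
  +7 pad (align 8)
  @24: attrs [8B, align 8] → 32
  @32: blocks [8B, align 8] → 40
  @40: reserved [1B, align 1] → 41
  +3 pad (align 4)
  @44: n_entries [4B, align 4] → 48
  @48: mtime [8B, align 8] → 56
  @56: offset [2B, align 2] → 58
  @58: version [1B, align 1] → 59
  +5 tail pad (align 8)
  size 64, align 8
packed(2) layout:
  @0: size [4B, align 2] → 4
  @4: crc [4B, align 2] → 8
  @8: signature [8B, align 2] → 16
  @16: inode [1B, align 1] → 17
  +1 pad (align 2)
  @18: attrs [8B, align 2] → 26
  @26: blocks [8B, align 2] → 34
  @34: reserved [1B, align 1] → 35
  +1 pad (align 2)
  @36: n_entries [4B, align 2] → 40
  @40: mtime [8B, align 2] → 48
  @48: offset [2B, align 2] → 50
  @50: version [1B, align 1] → 51
  +1 tail pad (align 2)
  size 52, align 2
64 − 52 = 12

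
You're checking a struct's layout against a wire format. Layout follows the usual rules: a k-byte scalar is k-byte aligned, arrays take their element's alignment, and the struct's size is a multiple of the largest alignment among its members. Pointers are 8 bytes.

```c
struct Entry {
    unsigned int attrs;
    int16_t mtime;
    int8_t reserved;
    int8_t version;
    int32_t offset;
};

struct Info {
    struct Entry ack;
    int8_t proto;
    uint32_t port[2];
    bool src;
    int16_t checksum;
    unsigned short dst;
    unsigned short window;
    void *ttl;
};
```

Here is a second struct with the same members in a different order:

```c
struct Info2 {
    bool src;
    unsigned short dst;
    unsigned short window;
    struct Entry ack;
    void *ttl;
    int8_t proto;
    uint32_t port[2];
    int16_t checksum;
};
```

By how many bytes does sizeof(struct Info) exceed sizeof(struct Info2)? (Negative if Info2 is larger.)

Entry: @0: attrs [4B, align 4] → 4; @4: mtime [2B, align 2] → 6; @6: reserved [1B, align 1] → 7; @7: version [1B, align 1] → 8; @8: offset [4B, align 4] → 12; size 12, align 4
@0: ack [12B, align 4] → 12
@12: proto [1B, align 1] → 13
+3 pad (align 4)
@16: port [8B, align 4] → 24
@24: src [1B, align 1] → 25
+1 pad (align 2)
@26: checksum [2B, align 2] → 28
@28: dst [2B, align 2] → 30
@30: window [2B, align 2] → 32
@32: ttl [8B, align 8] → 40
size 40, align 8
— Info2 —
@0: src [1B, align 1] → 1
+1 pad (align 2)
@2: dst [2B, align 2] → 4
@4: window [2B, align 2] → 6
+2 pad (align 4)
@8: ack [12B, align 4] → 20
+4 pad (align 8)
@24: ttl [8B, align 8] → 32
@32: proto [1B, align 1] → 33
+3 pad (align 4)
@36: port [8B, align 4] → 44
@44: checksum [2B, align 2] → 46
+2 tail pad (align 8)
size 48, align 8
40 − 48 = -8

-8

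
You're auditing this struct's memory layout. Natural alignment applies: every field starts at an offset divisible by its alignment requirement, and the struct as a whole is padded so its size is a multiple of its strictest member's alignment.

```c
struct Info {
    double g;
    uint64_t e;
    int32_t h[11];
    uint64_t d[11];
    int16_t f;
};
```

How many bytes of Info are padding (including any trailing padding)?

10

@0: g [8B, align 8] → 8
@8: e [8B, align 8] → 16
@16: h [44B, align 4] → 60
+4 pad (align 8)
@64: d [88B, align 8] → 152
@152: f [2B, align 2] → 154
+6 tail pad (align 8)
size 160, align 8
data bytes 150, size 160 → padding 10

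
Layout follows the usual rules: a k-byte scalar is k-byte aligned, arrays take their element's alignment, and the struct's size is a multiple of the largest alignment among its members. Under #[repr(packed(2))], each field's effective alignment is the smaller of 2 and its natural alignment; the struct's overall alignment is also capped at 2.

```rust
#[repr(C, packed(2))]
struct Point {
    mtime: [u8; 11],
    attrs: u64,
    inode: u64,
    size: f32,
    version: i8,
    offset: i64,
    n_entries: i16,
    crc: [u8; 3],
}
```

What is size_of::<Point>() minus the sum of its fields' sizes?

0..11  mtime  (11B, 1-aligned)
11..12  -- padding (1B)
12..20  attrs  (8B, 2-aligned)
20..28  inode  (8B, 2-aligned)
28..32  size  (4B, 2-aligned)
32..33  version  (1B, 1-aligned)
33..34  -- padding (1B)
34..42  offset  (8B, 2-aligned)
42..44  n_entries  (2B, 2-aligned)
44..47  crc  (3B, 1-aligned)
47..48  -- tail padding (1B)
sizeof = 48, alignof = 2
data bytes 45, size 48 → padding 3

3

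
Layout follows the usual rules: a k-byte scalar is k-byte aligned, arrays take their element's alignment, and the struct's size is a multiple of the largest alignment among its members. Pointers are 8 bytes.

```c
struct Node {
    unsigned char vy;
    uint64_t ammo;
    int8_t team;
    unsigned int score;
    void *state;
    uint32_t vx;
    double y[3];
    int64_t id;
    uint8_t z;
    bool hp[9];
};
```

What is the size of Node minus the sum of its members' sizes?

20

0..1  vy  (1B, 1-aligned)
1..8  -- padding (7B)
8..16  ammo  (8B, 8-aligned)
16..17  team  (1B, 1-aligned)
17..20  -- padding (3B)
20..24  score  (4B, 4-aligned)
24..32  state  (8B, 8-aligned)
32..36  vx  (4B, 4-aligned)
36..40  -- padding (4B)
40..64  y  (24B, 8-aligned)
64..72  id  (8B, 8-aligned)
72..73  z  (1B, 1-aligned)
73..82  hp  (9B, 1-aligned)
82..88  -- tail padding (6B)
sizeof = 88, alignof = 8
data bytes 68, size 88 → padding 20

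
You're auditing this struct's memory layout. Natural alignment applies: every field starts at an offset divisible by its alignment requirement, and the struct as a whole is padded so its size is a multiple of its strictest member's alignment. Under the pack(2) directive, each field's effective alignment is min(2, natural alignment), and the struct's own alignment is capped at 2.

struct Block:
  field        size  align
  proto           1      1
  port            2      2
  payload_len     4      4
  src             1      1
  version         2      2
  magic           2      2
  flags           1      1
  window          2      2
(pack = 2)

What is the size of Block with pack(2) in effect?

18

@0: proto [1B, align 1] → 1
+1 pad (align 2)
@2: port [2B, align 2] → 4
@4: payload_len [4B, align 2] → 8
@8: src [1B, align 1] → 9
+1 pad (align 2)
@10: version [2B, align 2] → 12
@12: magic [2B, align 2] → 14
@14: flags [1B, align 1] → 15
+1 pad (align 2)
@16: window [2B, align 2] → 18
size 18, align 2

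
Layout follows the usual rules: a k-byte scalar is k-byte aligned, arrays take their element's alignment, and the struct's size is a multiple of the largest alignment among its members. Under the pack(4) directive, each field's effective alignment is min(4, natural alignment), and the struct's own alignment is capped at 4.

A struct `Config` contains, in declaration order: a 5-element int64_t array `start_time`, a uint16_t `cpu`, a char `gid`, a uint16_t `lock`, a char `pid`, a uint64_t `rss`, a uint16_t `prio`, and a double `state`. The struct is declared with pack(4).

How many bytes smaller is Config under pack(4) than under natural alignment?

natural layout:
  start_time at 0 (size 40, align 8) → ends 40
  cpu at 40 (size 2, align 2) → ends 42
  gid at 42 (size 1, align 1) → ends 43
  pad 1 to align 2 for lock
  lock at 44 (size 2, align 2) → ends 46
  pid at 46 (size 1, align 1) → ends 47
  pad 1 to align 8 for rss
  rss at 48 (size 8, align 8) → ends 56
  prio at 56 (size 2, align 2) → ends 58
  pad 6 to align 8 for state
  state at 64 (size 8, align 8) → ends 72
  total 72 bytes, alignment 8
packed(4) layout:
  start_time at 0 (size 40, align 4) → ends 40
  cpu at 40 (size 2, align 2) → ends 42
  gid at 42 (size 1, align 1) → ends 43
  pad 1 to align 2 for lock
  lock at 44 (size 2, align 2) → ends 46
  pid at 46 (size 1, align 1) → ends 47
  pad 1 to align 4 for rss
  rss at 48 (size 8, align 4) → ends 56
  prio at 56 (size 2, align 2) → ends 58
  pad 2 to align 4 for state
  state at 60 (size 8, align 4) → ends 68
  total 68 bytes, alignment 4
72 − 68 = 4

4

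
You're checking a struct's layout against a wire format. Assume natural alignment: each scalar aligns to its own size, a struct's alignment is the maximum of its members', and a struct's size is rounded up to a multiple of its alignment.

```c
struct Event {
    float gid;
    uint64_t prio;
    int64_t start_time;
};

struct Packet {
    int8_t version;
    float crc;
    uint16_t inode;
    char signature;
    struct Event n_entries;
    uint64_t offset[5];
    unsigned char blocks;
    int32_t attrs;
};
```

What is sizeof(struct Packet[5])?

440

Event: @0: gid [4B, align 4] → 4; +4 pad (align 8); @8: prio [8B, align 8] → 16; @16: start_time [8B, align 8] → 24; size 24, align 8
@0: version [1B, align 1] → 1
+3 pad (align 4)
@4: crc [4B, align 4] → 8
@8: inode [2B, align 2] → 10
@10: signature [1B, align 1] → 11
+5 pad (align 8)
@16: n_entries [24B, align 8] → 40
@40: offset [40B, align 8] → 80
@80: blocks [1B, align 1] → 81
+3 pad (align 4)
@84: attrs [4B, align 4] → 88
size 88, align 8
array of 5: 5 × 88 = 440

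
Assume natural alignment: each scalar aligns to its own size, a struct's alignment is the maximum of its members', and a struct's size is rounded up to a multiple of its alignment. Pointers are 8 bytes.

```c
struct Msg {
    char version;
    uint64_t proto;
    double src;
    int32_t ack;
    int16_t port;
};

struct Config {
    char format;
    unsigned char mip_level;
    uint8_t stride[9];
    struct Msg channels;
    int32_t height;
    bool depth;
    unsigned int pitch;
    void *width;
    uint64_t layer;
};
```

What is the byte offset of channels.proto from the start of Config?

Msg: @0: version [1B, align 1] → 1; +7 pad (align 8); @8: proto [8B, align 8] → 16; @16: src [8B, align 8] → 24; @24: ack [4B, align 4] → 28; @28: port [2B, align 2] → 30; +2 tail pad (align 8); size 32, align 8
@0: format [1B, align 1] → 1
@1: mip_level [1B, align 1] → 2
@2: stride [9B, align 1] → 11
+5 pad (align 8)
@16: channels [32B, align 8] → 48
within Msg: proto at 8
16 + 8 = 24

24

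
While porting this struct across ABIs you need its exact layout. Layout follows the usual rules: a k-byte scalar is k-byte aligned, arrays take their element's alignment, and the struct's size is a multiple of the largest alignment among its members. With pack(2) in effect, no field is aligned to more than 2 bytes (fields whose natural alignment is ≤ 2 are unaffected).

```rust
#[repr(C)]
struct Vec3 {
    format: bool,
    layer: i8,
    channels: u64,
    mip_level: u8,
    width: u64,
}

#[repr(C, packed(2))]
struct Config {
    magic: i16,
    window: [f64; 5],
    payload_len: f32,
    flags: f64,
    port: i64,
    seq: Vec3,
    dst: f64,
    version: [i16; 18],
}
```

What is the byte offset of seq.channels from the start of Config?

70

Vec3: format at 0 (size 1, align 1) → ends 1; layer at 1 (size 1, align 1) → ends 2; pad 6 to align 8 for channels; channels at 8 (size 8, align 8) → ends 16; mip_level at 16 (size 1, align 1) → ends 17; pad 7 to align 8 for width; width at 24 (size 8, align 8) → ends 32; total 32 bytes, alignment 8
magic at 0 (size 2, align 2) → ends 2
window at 2 (size 40, align 2) → ends 42
payload_len at 42 (size 4, align 2) → ends 46
flags at 46 (size 8, align 2) → ends 54
port at 54 (size 8, align 2) → ends 62
seq at 62 (size 32, align 2) → ends 94
within Vec3: channels at 8
62 + 8 = 70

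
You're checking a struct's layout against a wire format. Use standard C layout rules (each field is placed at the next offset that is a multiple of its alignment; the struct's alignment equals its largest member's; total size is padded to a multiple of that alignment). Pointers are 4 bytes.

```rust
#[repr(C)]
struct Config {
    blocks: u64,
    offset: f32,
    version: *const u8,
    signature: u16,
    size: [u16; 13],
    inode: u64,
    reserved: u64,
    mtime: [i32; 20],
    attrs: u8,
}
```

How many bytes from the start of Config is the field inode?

blocks at 0 (size 8, align 8) → ends 8
offset at 8 (size 4, align 4) → ends 12
version at 12 (size 4, align 4) → ends 16
signature at 16 (size 2, align 2) → ends 18
size at 18 (size 26, align 2) → ends 44
pad 4 to align 8 for inode
inode at 48 (size 8, align 8) → ends 56

48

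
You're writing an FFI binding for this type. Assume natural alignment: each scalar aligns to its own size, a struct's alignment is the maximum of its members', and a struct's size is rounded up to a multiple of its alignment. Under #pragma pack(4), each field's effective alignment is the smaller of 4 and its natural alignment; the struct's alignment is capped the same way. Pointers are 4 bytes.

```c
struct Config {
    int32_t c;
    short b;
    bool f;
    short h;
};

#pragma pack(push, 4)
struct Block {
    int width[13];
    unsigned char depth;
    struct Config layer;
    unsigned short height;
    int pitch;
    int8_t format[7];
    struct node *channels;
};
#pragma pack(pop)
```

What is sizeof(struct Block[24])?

Config: @0: c [4B, align 4] → 4; @4: b [2B, align 2] → 6; @6: f [1B, align 1] → 7; +1 pad (align 2); @8: h [2B, align 2] → 10; +2 tail pad (align 4); size 12, align 4
@0: width [52B, align 4] → 52
@52: depth [1B, align 1] → 53
+3 pad (align 4)
@56: layer [12B, align 4] → 68
@68: height [2B, align 2] → 70
+2 pad (align 4)
@72: pitch [4B, align 4] → 76
@76: format [7B, align 1] → 83
+1 pad (align 4)
@84: channels [4B, align 4] → 88
size 88, align 4
array of 24: 24 × 88 = 2112

2112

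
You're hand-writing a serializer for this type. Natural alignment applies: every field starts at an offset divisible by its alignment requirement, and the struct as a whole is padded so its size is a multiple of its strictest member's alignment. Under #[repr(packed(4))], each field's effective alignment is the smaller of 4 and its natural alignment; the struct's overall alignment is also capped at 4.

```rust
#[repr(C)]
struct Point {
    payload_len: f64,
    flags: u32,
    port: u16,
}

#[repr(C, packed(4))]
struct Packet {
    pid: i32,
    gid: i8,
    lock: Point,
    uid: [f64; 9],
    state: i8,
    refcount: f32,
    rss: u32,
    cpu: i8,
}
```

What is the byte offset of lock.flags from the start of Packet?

16

Point: payload_len at 0 (size 8, align 8) → ends 8; flags at 8 (size 4, align 4) → ends 12; port at 12 (size 2, align 2) → ends 14; tail pad 2 to reach multiple of 8; total 16 bytes, alignment 8
pid at 0 (size 4, align 4) → ends 4
gid at 4 (size 1, align 1) → ends 5
pad 3 to align 4 for lock
lock at 8 (size 16, align 4) → ends 24
within Point: flags at 8
8 + 8 = 16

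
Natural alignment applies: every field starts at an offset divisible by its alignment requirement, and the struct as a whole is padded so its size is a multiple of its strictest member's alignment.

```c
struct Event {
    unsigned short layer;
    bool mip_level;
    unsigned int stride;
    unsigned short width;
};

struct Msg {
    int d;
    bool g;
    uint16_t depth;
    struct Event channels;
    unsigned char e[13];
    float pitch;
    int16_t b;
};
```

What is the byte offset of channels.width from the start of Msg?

16

Event: layer at 0 (size 2, align 2) → ends 2; mip_level at 2 (size 1, align 1) → ends 3; pad 1 to align 4 for stride; stride at 4 (size 4, align 4) → ends 8; width at 8 (size 2, align 2) → ends 10; tail pad 2 to reach multiple of 4; total 12 bytes, alignment 4
d at 0 (size 4, align 4) → ends 4
g at 4 (size 1, align 1) → ends 5
pad 1 to align 2 for depth
depth at 6 (size 2, align 2) → ends 8
channels at 8 (size 12, align 4) → ends 20
within Event: width at 8
8 + 8 = 16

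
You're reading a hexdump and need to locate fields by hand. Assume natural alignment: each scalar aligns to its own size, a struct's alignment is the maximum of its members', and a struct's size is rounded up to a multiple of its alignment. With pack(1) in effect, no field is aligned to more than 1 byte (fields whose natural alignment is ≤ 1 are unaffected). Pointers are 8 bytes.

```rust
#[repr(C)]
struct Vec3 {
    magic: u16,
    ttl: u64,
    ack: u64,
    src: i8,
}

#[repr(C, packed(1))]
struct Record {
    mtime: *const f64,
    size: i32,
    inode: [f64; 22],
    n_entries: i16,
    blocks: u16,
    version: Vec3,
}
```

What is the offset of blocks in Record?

Vec3: 0..2  magic  (2B, 2-aligned); 2..8  -- padding (6B); 8..16  ttl  (8B, 8-aligned); 16..24  ack  (8B, 8-aligned); 24..25  src  (1B, 1-aligned); 25..32  -- tail padding (7B); sizeof = 32, alignof = 8
0..8  mtime  (8B, 1-aligned)
8..12  size  (4B, 1-aligned)
12..188  inode  (176B, 1-aligned)
188..190  n_entries  (2B, 1-aligned)
190..192  blocks  (2B, 1-aligned)

190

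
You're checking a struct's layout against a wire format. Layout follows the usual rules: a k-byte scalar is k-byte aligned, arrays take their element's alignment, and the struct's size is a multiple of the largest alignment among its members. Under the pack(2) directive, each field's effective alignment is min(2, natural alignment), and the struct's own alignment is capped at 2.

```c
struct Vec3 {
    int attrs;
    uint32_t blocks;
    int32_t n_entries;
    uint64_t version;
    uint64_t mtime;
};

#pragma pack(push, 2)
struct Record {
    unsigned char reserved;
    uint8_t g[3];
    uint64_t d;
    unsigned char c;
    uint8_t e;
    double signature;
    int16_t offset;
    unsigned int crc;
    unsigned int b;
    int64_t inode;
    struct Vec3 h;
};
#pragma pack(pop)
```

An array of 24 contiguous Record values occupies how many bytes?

1728

Vec3: @0: attrs [4B, align 4] → 4; @4: blocks [4B, align 4] → 8; @8: n_entries [4B, align 4] → 12; +4 pad (align 8); @16: version [8B, align 8] → 24; @24: mtime [8B, align 8] → 32; size 32, align 8
@0: reserved [1B, align 1] → 1
@1: g [3B, align 1] → 4
@4: d [8B, align 2] → 12
@12: c [1B, align 1] → 13
@13: e [1B, align 1] → 14
@14: signature [8B, align 2] → 22
@22: offset [2B, align 2] → 24
@24: crc [4B, align 2] → 28
@28: b [4B, align 2] → 32
@32: inode [8B, align 2] → 40
@40: h [32B, align 2] → 72
size 72, align 2
array of 24: 24 × 72 = 1728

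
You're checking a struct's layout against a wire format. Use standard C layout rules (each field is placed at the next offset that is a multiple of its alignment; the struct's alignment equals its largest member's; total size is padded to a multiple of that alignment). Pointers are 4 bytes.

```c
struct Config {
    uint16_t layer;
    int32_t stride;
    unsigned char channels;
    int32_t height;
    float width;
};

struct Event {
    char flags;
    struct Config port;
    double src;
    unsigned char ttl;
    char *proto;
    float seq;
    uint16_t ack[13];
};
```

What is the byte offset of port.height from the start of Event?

16

Config: 0..2  layer  (2B, 2-aligned); 2..4  -- padding (2B); 4..8  stride  (4B, 4-aligned); 8..9  channels  (1B, 1-aligned); 9..12  -- padding (3B); 12..16  height  (4B, 4-aligned); 16..20  width  (4B, 4-aligned); sizeof = 20, alignof = 4
0..1  flags  (1B, 1-aligned)
1..4  -- padding (3B)
4..24  port  (20B, 4-aligned)
within Config: height at 12
4 + 12 = 16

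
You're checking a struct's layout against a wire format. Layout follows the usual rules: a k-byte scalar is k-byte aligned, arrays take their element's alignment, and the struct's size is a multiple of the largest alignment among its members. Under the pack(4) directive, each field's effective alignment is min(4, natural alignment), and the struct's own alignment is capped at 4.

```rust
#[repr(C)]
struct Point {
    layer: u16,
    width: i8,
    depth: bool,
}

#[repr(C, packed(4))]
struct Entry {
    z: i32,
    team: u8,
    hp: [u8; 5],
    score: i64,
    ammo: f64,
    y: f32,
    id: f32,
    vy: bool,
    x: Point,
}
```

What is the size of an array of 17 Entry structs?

748

Point: 0..2  layer  (2B, 2-aligned); 2..3  width  (1B, 1-aligned); 3..4  depth  (1B, 1-aligned); sizeof = 4, alignof = 2
0..4  z  (4B, 4-aligned)
4..5  team  (1B, 1-aligned)
5..10  hp  (5B, 1-aligned)
10..12  -- padding (2B)
12..20  score  (8B, 4-aligned)
20..28  ammo  (8B, 4-aligned)
28..32  y  (4B, 4-aligned)
32..36  id  (4B, 4-aligned)
36..37  vy  (1B, 1-aligned)
37..38  -- padding (1B)
38..42  x  (4B, 2-aligned)
42..44  -- tail padding (2B)
sizeof = 44, alignof = 4
array of 17: 17 × 44 = 748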